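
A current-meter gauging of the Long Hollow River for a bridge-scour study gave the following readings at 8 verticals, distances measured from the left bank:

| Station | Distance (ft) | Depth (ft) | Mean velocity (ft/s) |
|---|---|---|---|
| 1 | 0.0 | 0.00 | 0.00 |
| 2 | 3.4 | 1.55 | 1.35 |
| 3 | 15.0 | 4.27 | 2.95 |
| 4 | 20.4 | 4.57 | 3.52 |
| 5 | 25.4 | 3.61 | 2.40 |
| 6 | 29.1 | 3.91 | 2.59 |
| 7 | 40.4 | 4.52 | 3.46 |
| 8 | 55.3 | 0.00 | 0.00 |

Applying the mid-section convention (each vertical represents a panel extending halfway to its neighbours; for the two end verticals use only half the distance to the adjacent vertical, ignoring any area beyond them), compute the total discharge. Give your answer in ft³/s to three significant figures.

525 ft³/s

w_2 = (15.0 − 0.0)/2 = 7.5 ft; q_2 = 1.35 × 1.55 × 7.5 = 15.69 ft³/s
w_3 = (20.4 − 3.4)/2 = 8.5 ft; q_3 = 2.95 × 4.27 × 8.5 = 107.1 ft³/s
w_4 = (25.4 − 15.0)/2 = 5.2 ft; q_4 = 3.52 × 4.57 × 5.2 = 83.65 ft³/s
w_5 = (29.1 − 20.4)/2 = 4.35 ft; q_5 = 2.40 × 3.61 × 4.35 = 37.69 ft³/s
w_6 = (40.4 − 25.4)/2 = 7.5 ft; q_6 = 2.59 × 3.91 × 7.5 = 75.95 ft³/s
w_7 = (55.3 − 29.1)/2 = 13.1 ft; q_7 = 3.46 × 4.52 × 13.1 = 204.9 ft³/s
Stations 1, 8 contribute zero (depth or velocity is 0).
Q = Σ qᵢ = 524.9 ft³/s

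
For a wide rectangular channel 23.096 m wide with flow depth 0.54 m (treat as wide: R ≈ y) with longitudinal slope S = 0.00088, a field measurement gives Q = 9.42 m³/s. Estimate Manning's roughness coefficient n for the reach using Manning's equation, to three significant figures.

0.0260

A = b·y = 23.096 × 0.54 = 12.47 m²
Wide channel: R ≈ y = 0.54 m
n = (1/Q)·A·R^(2/3)·S^(1/2) = (1/9.42) × 12.47 × 0.6631 × 0.02966 = 0.02604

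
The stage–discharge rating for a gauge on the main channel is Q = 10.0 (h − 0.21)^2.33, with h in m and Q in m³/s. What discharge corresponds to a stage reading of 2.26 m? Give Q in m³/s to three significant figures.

53.3 m³/s

Q = 10.0 × (2.26 − 0.21)^2.33 = 10.0 × 2.05^2.33 = 53.26 m³/s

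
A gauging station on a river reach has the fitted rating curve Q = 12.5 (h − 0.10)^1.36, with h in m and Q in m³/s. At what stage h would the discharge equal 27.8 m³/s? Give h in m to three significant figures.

h − h₀ = (Q/C)^(1/b) = (27.8/12.5)^(1/1.36) = 1.800 m
h = 0.10 + 1.800 = 1.900 m

1.90 m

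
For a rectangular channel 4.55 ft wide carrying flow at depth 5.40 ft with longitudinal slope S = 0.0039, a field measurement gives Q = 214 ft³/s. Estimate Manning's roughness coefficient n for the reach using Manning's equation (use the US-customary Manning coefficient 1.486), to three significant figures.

0.0146

A = b·y = 4.55 × 5.40 = 24.57 ft²
P = b + 2y = 4.55 + 2×5.40 = 15.35 ft
R = A/P = 24.57/15.35 = 1.601 ft
n = (1.486/Q)·A·R^(2/3)·S^(1/2) = (1.486/214) × 24.57 × 1.368 × 0.06245 = 0.01458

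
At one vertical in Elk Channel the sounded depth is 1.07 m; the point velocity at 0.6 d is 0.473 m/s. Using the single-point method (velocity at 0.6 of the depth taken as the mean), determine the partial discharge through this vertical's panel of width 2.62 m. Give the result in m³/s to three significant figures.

v̄ = v₀.₆ = 0.473 m/s
q = v̄ × d × w = 0.4730 × 1.07 × 2.62 = 1.326 m³/s

1.33 m³/s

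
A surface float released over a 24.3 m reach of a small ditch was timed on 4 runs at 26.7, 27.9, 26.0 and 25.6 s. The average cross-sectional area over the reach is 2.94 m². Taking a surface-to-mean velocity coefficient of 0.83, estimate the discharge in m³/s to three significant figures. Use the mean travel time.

t̄ = (26.7 + 27.9 + 26.0 + 25.6) / 4 = 26.55 s
v_surface = L / t̄ = 24.3 / 26.55 = 0.9153 m/s
v_mean = 0.83 × 0.9153 = 0.7597 m/s
Q = A × v_mean = 2.94 × 0.7597 = 2.233 m³/s

2.23 m³/s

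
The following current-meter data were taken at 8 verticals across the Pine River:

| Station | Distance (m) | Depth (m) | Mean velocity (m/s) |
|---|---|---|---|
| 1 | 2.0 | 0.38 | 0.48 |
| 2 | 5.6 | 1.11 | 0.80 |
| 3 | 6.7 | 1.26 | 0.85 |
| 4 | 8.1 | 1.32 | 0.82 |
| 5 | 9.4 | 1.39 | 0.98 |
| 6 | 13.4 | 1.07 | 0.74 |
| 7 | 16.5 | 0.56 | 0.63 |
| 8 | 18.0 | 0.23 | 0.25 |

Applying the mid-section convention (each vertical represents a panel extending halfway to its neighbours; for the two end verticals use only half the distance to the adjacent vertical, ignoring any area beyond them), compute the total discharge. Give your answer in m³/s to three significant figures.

w_1 = (5.6 − 2.0)/2 = 1.8 m; q_1 = 0.48 × 0.38 × 1.8 = 0.3283 m³/s
w_2 = (6.7 − 2.0)/2 = 2.35 m; q_2 = 0.80 × 1.11 × 2.35 = 2.087 m³/s
w_3 = (8.1 − 5.6)/2 = 1.25 m; q_3 = 0.85 × 1.26 × 1.25 = 1.339 m³/s
w_4 = (9.4 − 6.7)/2 = 1.35 m; q_4 = 0.82 × 1.32 × 1.35 = 1.461 m³/s
w_5 = (13.4 − 8.1)/2 = 2.65 m; q_5 = 0.98 × 1.39 × 2.65 = 3.610 m³/s
w_6 = (16.5 − 9.4)/2 = 3.55 m; q_6 = 0.74 × 1.07 × 3.55 = 2.811 m³/s
w_7 = (18.0 − 13.4)/2 = 2.3 m; q_7 = 0.63 × 0.56 × 2.3 = 0.8114 m³/s
w_8 = (18.0 − 16.5)/2 = 0.75 m; q_8 = 0.25 × 0.23 × 0.75 = 0.04313 m³/s
Q = Σ qᵢ = 12.49 m³/s

12.5 m³/s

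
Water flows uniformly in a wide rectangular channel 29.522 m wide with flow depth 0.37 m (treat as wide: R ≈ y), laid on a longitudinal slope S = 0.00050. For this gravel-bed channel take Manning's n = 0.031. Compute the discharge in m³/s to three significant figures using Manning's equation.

4.06 m³/s

A = b·y = 29.522 × 0.37 = 10.92 m²
Wide channel: R ≈ y = 0.37 m
Q = (1/n)·A·R^(2/3)·S^(1/2) = (1/0.031) × 10.92 × 0.3700^(2/3) × 0.00050^(1/2) = 4.061 m³/s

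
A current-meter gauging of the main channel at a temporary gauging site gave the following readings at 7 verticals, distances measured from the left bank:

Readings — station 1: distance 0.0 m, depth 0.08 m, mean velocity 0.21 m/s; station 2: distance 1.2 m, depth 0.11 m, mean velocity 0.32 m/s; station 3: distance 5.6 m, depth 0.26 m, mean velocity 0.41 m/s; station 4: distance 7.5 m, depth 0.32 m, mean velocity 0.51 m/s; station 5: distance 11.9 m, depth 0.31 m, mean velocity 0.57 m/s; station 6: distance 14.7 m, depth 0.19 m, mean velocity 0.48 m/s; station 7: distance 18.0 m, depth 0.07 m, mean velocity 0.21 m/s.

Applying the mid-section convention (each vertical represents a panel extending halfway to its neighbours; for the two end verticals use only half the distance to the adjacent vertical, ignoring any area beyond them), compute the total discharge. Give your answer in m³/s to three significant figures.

1.90 m³/s

w_1 = (1.2 − 0.0)/2 = 0.6 m; q_1 = 0.21 × 0.08 × 0.6 = 0.01008 m³/s
w_2 = (5.6 − 0.0)/2 = 2.8 m; q_2 = 0.32 × 0.11 × 2.8 = 0.09856 m³/s
w_3 = (7.5 − 1.2)/2 = 3.15 m; q_3 = 0.41 × 0.26 × 3.15 = 0.3358 m³/s
w_4 = (11.9 − 5.6)/2 = 3.15 m; q_4 = 0.51 × 0.32 × 3.15 = 0.5141 m³/s
w_5 = (14.7 − 7.5)/2 = 3.6 m; q_5 = 0.57 × 0.31 × 3.6 = 0.6361 m³/s
w_6 = (18.0 − 11.9)/2 = 3.05 m; q_6 = 0.48 × 0.19 × 3.05 = 0.2782 m³/s
w_7 = (18.0 − 14.7)/2 = 1.65 m; q_7 = 0.21 × 0.07 × 1.65 = 0.02426 m³/s
Q = Σ qᵢ = 1.897 m³/s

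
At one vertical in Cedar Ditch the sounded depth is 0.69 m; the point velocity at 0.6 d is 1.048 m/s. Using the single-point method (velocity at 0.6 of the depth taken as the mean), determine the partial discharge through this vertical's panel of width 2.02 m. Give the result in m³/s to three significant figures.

1.46 m³/s

v̄ = v₀.₆ = 1.048 m/s
q = v̄ × d × w = 1.048 × 0.69 × 2.02 = 1.461 m³/s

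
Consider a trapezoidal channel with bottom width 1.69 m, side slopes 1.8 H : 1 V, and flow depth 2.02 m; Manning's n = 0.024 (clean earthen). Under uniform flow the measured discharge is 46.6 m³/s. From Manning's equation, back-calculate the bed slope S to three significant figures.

A = (b + z·y)·y = (1.69 + 1.8×2.02)×2.02 = 10.76 m²
P = b + 2y√(1+z²) = 1.69 + 2×2.02×√(1+1.8²) = 10.01 m
R = A/P = 10.76/10.01 = 1.075 m
S = (Q·n / (1·A·R^(2/3)))² = (46.6×0.024 / (1×10.76×1.049))² = 0.009814

0.00981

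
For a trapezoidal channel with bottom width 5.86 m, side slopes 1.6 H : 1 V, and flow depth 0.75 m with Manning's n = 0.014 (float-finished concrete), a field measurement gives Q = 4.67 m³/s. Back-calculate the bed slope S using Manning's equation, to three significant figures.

0.000295

A = (b + z·y)·y = (5.86 + 1.6×0.75)×0.75 = 5.295 m²
P = b + 2y√(1+z²) = 5.86 + 2×0.75×√(1+1.6²) = 8.690 m
R = A/P = 5.295/8.690 = 0.6093 m
S = (Q·n / (1·A·R^(2/3)))² = (4.67×0.014 / (1×5.295×0.7187))² = 0.0002951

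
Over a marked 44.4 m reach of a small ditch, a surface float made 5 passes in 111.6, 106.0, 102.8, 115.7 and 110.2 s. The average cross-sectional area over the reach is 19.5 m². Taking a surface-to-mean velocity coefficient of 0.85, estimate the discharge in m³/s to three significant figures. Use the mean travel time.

6.74 m³/s

t̄ = (111.6 + 106.0 + 102.8 + 115.7 + 110.2) / 5 = 109.26 s
v_surface = L / t̄ = 44.4 / 109.26 = 0.4064 m/s
v_mean = 0.85 × 0.4064 = 0.3454 m/s
Q = A × v_mean = 19.5 × 0.3454 = 6.736 m³/s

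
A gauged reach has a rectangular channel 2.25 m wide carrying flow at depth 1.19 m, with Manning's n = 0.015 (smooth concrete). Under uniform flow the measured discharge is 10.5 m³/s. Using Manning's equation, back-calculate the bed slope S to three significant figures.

0.00718

A = b·y = 2.25 × 1.19 = 2.678 m²
P = b + 2y = 2.25 + 2×1.19 = 4.630 m
R = A/P = 2.678/4.630 = 0.5783 m
S = (Q·n / (1·A·R^(2/3)))² = (10.5×0.015 / (1×2.678×0.6941))² = 0.007182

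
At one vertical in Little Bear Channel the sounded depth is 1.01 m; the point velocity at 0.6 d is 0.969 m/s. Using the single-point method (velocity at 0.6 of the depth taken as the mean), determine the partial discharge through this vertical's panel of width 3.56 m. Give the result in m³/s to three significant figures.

3.48 m³/s

v̄ = v₀.₆ = 0.969 m/s
q = v̄ × d × w = 0.9690 × 1.01 × 3.56 = 3.484 m³/s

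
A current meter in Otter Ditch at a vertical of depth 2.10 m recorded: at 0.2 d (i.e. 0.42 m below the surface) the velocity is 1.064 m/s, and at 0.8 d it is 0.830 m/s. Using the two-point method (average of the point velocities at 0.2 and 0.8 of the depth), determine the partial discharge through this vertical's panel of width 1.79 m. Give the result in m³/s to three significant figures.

v̄ = (1.064 + 0.830) / 2 = 0.9470 m/s
q = v̄ × d × w = 0.9470 × 2.10 × 1.79 = 3.560 m³/s

3.56 m³/s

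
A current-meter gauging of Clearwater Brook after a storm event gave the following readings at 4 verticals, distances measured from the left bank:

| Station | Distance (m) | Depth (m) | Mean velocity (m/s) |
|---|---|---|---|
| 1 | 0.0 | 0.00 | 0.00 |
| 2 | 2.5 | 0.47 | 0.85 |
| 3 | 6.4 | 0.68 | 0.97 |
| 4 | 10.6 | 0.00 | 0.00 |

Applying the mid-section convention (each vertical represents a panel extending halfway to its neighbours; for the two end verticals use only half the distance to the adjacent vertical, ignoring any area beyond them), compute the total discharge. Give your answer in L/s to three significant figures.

w_2 = (6.4 − 0.0)/2 = 3.2 m; q_2 = 0.85 × 0.47 × 3.2 = 1.278 m³/s
w_3 = (10.6 − 2.5)/2 = 4.05 m; q_3 = 0.97 × 0.68 × 4.05 = 2.671 m³/s
Stations 1, 4 contribute zero (depth or velocity is 0).
Q = Σ qᵢ = 3.950 m³/s
= 3.950 × 1000 = 3950 L/s

3950 L/s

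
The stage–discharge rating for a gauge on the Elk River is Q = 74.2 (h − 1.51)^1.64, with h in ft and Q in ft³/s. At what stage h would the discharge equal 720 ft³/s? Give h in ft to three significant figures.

5.51 ft

h − h₀ = (Q/C)^(1/b) = (720/74.2)^(1/1.64) = 3.997 ft
h = 1.51 + 3.997 = 5.507 ft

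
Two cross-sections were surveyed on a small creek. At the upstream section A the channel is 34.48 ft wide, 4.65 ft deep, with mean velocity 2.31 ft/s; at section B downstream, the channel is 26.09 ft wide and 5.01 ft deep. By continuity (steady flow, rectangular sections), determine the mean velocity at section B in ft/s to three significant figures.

Q = A₁V₁ = (34.48×4.65) × 2.31 = 370.4 ft³/s
A₂ = 26.09 × 5.01 = 130.7 ft²
V₂ = Q/A₂ = 370.4/130.7 = 2.833 ft/s

2.83 ft/s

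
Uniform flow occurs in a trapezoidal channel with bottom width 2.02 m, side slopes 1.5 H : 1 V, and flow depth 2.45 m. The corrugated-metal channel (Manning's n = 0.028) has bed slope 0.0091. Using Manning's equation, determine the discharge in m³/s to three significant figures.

56.2 m³/s

A = (b + z·y)·y = (2.02 + 1.5×2.45)×2.45 = 13.95 m²
P = b + 2y√(1+z²) = 2.02 + 2×2.45×√(1+1.5²) = 10.85 m
R = A/P = 13.95/10.85 = 1.286 m
Q = (1/n)·A·R^(2/3)·S^(1/2) = (1/0.028) × 13.95 × 1.286^(2/3) × 0.0091^(1/2) = 56.20 m³/s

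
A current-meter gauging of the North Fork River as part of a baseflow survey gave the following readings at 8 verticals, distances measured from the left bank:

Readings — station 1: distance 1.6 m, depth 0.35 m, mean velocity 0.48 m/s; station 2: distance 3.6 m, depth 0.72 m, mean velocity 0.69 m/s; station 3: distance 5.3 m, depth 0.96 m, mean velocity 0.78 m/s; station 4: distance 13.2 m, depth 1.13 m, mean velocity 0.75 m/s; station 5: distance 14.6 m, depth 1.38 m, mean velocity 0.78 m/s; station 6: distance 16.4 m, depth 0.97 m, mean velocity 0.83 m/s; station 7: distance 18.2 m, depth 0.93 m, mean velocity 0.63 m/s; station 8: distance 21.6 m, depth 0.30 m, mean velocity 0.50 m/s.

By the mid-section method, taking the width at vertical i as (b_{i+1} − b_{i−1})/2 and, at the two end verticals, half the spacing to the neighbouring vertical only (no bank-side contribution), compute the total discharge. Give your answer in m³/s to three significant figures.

13.6 m³/s

w_1 = (3.6 − 1.6)/2 = 1 m; q_1 = 0.48 × 0.35 × 1 = 0.1680 m³/s
w_2 = (5.3 − 1.6)/2 = 1.85 m; q_2 = 0.69 × 0.72 × 1.85 = 0.9191 m³/s
w_3 = (13.2 − 3.6)/2 = 4.8 m; q_3 = 0.78 × 0.96 × 4.8 = 3.594 m³/s
w_4 = (14.6 − 5.3)/2 = 4.65 m; q_4 = 0.75 × 1.13 × 4.65 = 3.941 m³/s
w_5 = (16.4 − 13.2)/2 = 1.6 m; q_5 = 0.78 × 1.38 × 1.6 = 1.722 m³/s
w_6 = (18.2 − 14.6)/2 = 1.8 m; q_6 = 0.83 × 0.97 × 1.8 = 1.449 m³/s
w_7 = (21.6 − 16.4)/2 = 2.6 m; q_7 = 0.63 × 0.93 × 2.6 = 1.523 m³/s
w_8 = (21.6 − 18.2)/2 = 1.7 m; q_8 = 0.50 × 0.30 × 1.7 = 0.2550 m³/s
Q = Σ qᵢ = 13.57 m³/s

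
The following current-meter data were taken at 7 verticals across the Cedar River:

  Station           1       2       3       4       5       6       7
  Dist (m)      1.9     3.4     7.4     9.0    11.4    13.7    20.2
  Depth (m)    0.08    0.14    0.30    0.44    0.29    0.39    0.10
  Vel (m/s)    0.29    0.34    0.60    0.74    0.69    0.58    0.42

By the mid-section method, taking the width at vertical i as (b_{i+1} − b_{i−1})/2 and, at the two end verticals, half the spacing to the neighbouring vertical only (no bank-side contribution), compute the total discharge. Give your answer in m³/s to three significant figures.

2.91 m³/s

w_1 = (3.4 − 1.9)/2 = 0.75 m; q_1 = 0.29 × 0.08 × 0.75 = 0.01740 m³/s
w_2 = (7.4 − 1.9)/2 = 2.75 m; q_2 = 0.34 × 0.14 × 2.75 = 0.1309 m³/s
w_3 = (9.0 − 3.4)/2 = 2.8 m; q_3 = 0.60 × 0.30 × 2.8 = 0.5040 m³/s
w_4 = (11.4 − 7.4)/2 = 2 m; q_4 = 0.74 × 0.44 × 2 = 0.6512 m³/s
w_5 = (13.7 − 9.0)/2 = 2.35 m; q_5 = 0.69 × 0.29 × 2.35 = 0.4702 m³/s
w_6 = (20.2 − 11.4)/2 = 4.4 m; q_6 = 0.58 × 0.39 × 4.4 = 0.9953 m³/s
w_7 = (20.2 − 13.7)/2 = 3.25 m; q_7 = 0.42 × 0.10 × 3.25 = 0.1365 m³/s
Q = Σ qᵢ = 2.906 m³/s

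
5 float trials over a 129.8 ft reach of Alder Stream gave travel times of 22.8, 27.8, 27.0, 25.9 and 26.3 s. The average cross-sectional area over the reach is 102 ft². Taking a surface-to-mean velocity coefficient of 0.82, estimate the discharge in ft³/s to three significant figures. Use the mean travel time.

t̄ = (22.8 + 27.8 + 27.0 + 25.9 + 26.3) / 5 = 25.96 s
v_surface = L / t̄ = 129.8 / 25.96 = 5.000 ft/s
v_mean = 0.82 × 5.000 = 4.100 ft/s
Q = A × v_mean = 102 × 4.100 = 418.2 ft³/s

418 ft³/s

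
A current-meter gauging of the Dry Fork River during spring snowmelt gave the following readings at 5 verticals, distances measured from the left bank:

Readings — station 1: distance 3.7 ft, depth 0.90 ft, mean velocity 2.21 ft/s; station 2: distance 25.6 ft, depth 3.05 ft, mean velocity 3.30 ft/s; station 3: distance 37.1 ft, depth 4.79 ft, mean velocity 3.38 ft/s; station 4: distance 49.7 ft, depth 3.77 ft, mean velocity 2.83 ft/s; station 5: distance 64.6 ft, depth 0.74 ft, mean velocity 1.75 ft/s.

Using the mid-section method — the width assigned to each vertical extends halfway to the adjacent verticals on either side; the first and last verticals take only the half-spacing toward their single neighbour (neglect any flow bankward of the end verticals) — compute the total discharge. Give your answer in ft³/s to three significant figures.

541 ft³/s

w_1 = (25.6 − 3.7)/2 = 10.95 ft; q_1 = 2.21 × 0.90 × 10.95 = 21.78 ft³/s
w_2 = (37.1 − 3.7)/2 = 16.7 ft; q_2 = 3.30 × 3.05 × 16.7 = 168.1 ft³/s
w_3 = (49.7 − 25.6)/2 = 12.05 ft; q_3 = 3.38 × 4.79 × 12.05 = 195.1 ft³/s
w_4 = (64.6 − 37.1)/2 = 13.75 ft; q_4 = 2.83 × 3.77 × 13.75 = 146.7 ft³/s
w_5 = (64.6 − 49.7)/2 = 7.45 ft; q_5 = 1.75 × 0.74 × 7.45 = 9.648 ft³/s
Q = Σ qᵢ = 541.3 ft³/s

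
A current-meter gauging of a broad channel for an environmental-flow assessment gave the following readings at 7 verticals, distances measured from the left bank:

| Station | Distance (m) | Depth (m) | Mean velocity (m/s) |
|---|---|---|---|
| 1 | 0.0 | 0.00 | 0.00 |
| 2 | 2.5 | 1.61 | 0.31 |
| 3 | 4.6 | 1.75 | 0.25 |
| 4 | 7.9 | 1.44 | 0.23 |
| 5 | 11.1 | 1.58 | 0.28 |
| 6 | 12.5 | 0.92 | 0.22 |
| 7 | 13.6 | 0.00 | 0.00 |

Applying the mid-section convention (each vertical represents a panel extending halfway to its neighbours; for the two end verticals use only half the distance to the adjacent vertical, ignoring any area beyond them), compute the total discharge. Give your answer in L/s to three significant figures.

w_2 = (4.6 − 0.0)/2 = 2.3 m; q_2 = 0.31 × 1.61 × 2.3 = 1.148 m³/s
w_3 = (7.9 − 2.5)/2 = 2.7 m; q_3 = 0.25 × 1.75 × 2.7 = 1.181 m³/s
w_4 = (11.1 − 4.6)/2 = 3.25 m; q_4 = 0.23 × 1.44 × 3.25 = 1.076 m³/s
w_5 = (12.5 − 7.9)/2 = 2.3 m; q_5 = 0.28 × 1.58 × 2.3 = 1.018 m³/s
w_6 = (13.6 − 11.1)/2 = 1.25 m; q_6 = 0.22 × 0.92 × 1.25 = 0.2530 m³/s
Stations 1, 7 contribute zero (depth or velocity is 0).
Q = Σ qᵢ = 4.676 m³/s
= 4.676 × 1000 = 4676 L/s

4680 L/s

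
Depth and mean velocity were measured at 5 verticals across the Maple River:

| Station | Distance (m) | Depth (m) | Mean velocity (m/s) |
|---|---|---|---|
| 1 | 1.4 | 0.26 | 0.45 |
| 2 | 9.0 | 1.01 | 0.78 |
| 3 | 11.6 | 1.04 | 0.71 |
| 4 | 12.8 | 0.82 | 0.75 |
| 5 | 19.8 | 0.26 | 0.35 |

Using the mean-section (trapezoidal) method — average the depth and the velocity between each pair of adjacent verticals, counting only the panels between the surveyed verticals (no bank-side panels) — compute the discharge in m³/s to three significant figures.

7.85 m³/s

Panel 1-2: Δb = 7.6 m, d̄ = (0.26+1.01)/2 = 0.635, v̄ = (0.45+0.78)/2 = 0.615 → q = 7.6×0.635×0.615 = 2.968 m³/s
Panel 2-3: Δb = 2.6 m, d̄ = (1.01+1.04)/2 = 1.025, v̄ = (0.78+0.71)/2 = 0.745 → q = 2.6×1.025×0.745 = 1.985 m³/s
Panel 3-4: Δb = 1.2 m, d̄ = (1.04+0.82)/2 = 0.93, v̄ = (0.71+0.75)/2 = 0.73 → q = 1.2×0.93×0.73 = 0.8147 m³/s
Panel 4-5: Δb = 7 m, d̄ = (0.82+0.26)/2 = 0.54, v̄ = (0.75+0.35)/2 = 0.55 → q = 7×0.54×0.55 = 2.079 m³/s
Q = Σ q = 7.847 m³/s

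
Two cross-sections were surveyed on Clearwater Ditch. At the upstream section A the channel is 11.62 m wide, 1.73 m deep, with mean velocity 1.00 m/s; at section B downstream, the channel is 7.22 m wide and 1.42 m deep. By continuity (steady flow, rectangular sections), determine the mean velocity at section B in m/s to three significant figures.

1.96 m/s

Q = A₁V₁ = (11.62×1.73) × 1.00 = 20.10 m³/s
A₂ = 7.22 × 1.42 = 10.25 m²
V₂ = Q/A₂ = 20.10/10.25 = 1.961 m/s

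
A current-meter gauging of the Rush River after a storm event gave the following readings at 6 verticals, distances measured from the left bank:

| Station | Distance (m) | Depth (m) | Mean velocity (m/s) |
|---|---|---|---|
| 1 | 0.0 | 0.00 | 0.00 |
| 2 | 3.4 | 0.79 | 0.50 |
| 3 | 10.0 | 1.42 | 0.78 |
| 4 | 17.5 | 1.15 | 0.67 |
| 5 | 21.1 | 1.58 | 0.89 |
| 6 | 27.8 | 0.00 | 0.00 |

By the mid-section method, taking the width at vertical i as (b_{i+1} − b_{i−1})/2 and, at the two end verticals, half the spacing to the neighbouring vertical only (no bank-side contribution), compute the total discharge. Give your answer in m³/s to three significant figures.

w_2 = (10.0 − 0.0)/2 = 5 m; q_2 = 0.50 × 0.79 × 5 = 1.975 m³/s
w_3 = (17.5 − 3.4)/2 = 7.05 m; q_3 = 0.78 × 1.42 × 7.05 = 7.809 m³/s
w_4 = (21.1 − 10.0)/2 = 5.55 m; q_4 = 0.67 × 1.15 × 5.55 = 4.276 m³/s
w_5 = (27.8 − 17.5)/2 = 5.15 m; q_5 = 0.89 × 1.58 × 5.15 = 7.242 m³/s
Stations 1, 6 contribute zero (depth or velocity is 0).
Q = Σ qᵢ = 21.30 m³/s

21.3 m³/s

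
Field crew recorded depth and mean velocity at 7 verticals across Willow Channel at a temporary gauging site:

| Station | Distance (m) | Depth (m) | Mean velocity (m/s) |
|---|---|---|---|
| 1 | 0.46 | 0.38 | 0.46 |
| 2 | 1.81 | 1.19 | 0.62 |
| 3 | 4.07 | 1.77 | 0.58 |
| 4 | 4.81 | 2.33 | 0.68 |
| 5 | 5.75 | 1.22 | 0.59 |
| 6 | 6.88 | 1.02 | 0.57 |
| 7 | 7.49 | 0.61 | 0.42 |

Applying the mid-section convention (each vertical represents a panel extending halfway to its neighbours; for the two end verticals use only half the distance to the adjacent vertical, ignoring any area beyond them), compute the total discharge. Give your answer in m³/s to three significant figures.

5.65 m³/s

w_1 = (1.81 − 0.46)/2 = 0.675 m; q_1 = 0.46 × 0.38 × 0.675 = 0.1180 m³/s
w_2 = (4.07 − 0.46)/2 = 1.805 m; q_2 = 0.62 × 1.19 × 1.805 = 1.332 m³/s
w_3 = (4.81 − 1.81)/2 = 1.5 m; q_3 = 0.58 × 1.77 × 1.5 = 1.540 m³/s
w_4 = (5.75 − 4.07)/2 = 0.84 m; q_4 = 0.68 × 2.33 × 0.84 = 1.331 m³/s
w_5 = (6.88 − 4.81)/2 = 1.035 m; q_5 = 0.59 × 1.22 × 1.035 = 0.7450 m³/s
w_6 = (7.49 − 5.75)/2 = 0.87 m; q_6 = 0.57 × 1.02 × 0.87 = 0.5058 m³/s
w_7 = (7.49 − 6.88)/2 = 0.305 m; q_7 = 0.42 × 0.61 × 0.305 = 0.07814 m³/s
Q = Σ qᵢ = 5.649 m³/s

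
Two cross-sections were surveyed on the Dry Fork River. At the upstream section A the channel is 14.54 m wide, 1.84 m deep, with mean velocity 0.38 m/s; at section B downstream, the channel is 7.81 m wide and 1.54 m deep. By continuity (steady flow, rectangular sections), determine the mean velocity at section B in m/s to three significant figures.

0.845 m/s

Q = A₁V₁ = (14.54×1.84) × 0.38 = 10.17 m³/s
A₂ = 7.81 × 1.54 = 12.03 m²
V₂ = Q/A₂ = 10.17/12.03 = 0.8453 m/s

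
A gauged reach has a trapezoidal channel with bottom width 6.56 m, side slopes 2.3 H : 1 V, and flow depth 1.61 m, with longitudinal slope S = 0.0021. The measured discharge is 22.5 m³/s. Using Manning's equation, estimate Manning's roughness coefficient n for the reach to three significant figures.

A = (b + z·y)·y = (6.56 + 2.3×1.61)×1.61 = 16.52 m²
P = b + 2y√(1+z²) = 6.56 + 2×1.61×√(1+2.3²) = 14.64 m
R = A/P = 16.52/14.64 = 1.129 m
n = (1/Q)·A·R^(2/3)·S^(1/2) = (1/22.5) × 16.52 × 1.084 × 0.04583 = 0.03649

0.0365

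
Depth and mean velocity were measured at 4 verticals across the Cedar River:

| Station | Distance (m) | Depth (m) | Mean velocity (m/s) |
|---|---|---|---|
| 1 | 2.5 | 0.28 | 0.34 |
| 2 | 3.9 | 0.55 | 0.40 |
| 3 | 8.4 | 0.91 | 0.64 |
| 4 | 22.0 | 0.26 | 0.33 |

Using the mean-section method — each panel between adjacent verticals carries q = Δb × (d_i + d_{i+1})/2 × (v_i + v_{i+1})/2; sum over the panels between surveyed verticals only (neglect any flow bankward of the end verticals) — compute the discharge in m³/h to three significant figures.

Panel 1-2: Δb = 1.4 m, d̄ = (0.28+0.55)/2 = 0.415, v̄ = (0.34+0.40)/2 = 0.37 → q = 1.4×0.415×0.37 = 0.2150 m³/s
Panel 2-3: Δb = 4.5 m, d̄ = (0.55+0.91)/2 = 0.73, v̄ = (0.40+0.64)/2 = 0.52 → q = 4.5×0.73×0.52 = 1.708 m³/s
Panel 3-4: Δb = 13.6 m, d̄ = (0.91+0.26)/2 = 0.585, v̄ = (0.64+0.33)/2 = 0.485 → q = 13.6×0.585×0.485 = 3.859 m³/s
Q = Σ q = 5.782 m³/s
= 5.782 × 3600 = 20810 m³/h

20800 m³/h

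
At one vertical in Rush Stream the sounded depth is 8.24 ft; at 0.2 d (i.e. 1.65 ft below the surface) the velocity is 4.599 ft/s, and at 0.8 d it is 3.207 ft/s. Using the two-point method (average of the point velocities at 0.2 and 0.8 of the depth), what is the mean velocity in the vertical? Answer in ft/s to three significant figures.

3.90 ft/s

v̄ = (4.599 + 3.207) / 2 = 3.903 ft/s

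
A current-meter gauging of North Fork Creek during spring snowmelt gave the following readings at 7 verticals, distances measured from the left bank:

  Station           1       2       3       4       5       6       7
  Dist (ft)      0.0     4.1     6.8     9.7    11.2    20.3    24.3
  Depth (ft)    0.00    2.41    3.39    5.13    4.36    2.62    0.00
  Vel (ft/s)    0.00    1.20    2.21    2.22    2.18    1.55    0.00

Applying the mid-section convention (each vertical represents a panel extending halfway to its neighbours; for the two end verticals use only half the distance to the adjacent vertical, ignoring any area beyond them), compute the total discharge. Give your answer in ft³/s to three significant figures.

133 ft³/s

w_2 = (6.8 − 0.0)/2 = 3.4 ft; q_2 = 1.20 × 2.41 × 3.4 = 9.833 ft³/s
w_3 = (9.7 − 4.1)/2 = 2.8 ft; q_3 = 2.21 × 3.39 × 2.8 = 20.98 ft³/s
w_4 = (11.2 − 6.8)/2 = 2.2 ft; q_4 = 2.22 × 5.13 × 2.2 = 25.05 ft³/s
w_5 = (20.3 − 9.7)/2 = 5.3 ft; q_5 = 2.18 × 4.36 × 5.3 = 50.38 ft³/s
w_6 = (24.3 − 11.2)/2 = 6.55 ft; q_6 = 1.55 × 2.62 × 6.55 = 26.60 ft³/s
Stations 1, 7 contribute zero (depth or velocity is 0).
Q = Σ qᵢ = 132.8 ft³/s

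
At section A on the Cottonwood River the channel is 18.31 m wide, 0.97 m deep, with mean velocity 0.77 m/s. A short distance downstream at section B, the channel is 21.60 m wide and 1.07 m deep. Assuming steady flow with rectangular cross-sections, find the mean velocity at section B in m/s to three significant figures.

Q = A₁V₁ = (18.31×0.97) × 0.77 = 13.68 m³/s
A₂ = 21.60 × 1.07 = 23.11 m²
V₂ = Q/A₂ = 13.68/23.11 = 0.5917 m/s

0.592 m/s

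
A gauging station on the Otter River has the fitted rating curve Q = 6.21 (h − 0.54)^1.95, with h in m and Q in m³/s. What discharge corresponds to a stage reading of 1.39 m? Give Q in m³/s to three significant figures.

Q = 6.21 × (1.39 − 0.54)^1.95 = 6.21 × 0.85^1.95 = 4.523 m³/s

4.52 m³/s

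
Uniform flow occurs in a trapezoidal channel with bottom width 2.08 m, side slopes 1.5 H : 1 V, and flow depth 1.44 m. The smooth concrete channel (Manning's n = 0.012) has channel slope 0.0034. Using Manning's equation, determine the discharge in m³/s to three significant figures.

26.4 m³/s

A = (b + z·y)·y = (2.08 + 1.5×1.44)×1.44 = 6.106 m²
P = b + 2y√(1+z²) = 2.08 + 2×1.44×√(1+1.5²) = 7.272 m
R = A/P = 6.106/7.272 = 0.8396 m
Q = (1/n)·A·R^(2/3)·S^(1/2) = (1/0.012) × 6.106 × 0.8396^(2/3) × 0.0034^(1/2) = 26.40 m³/s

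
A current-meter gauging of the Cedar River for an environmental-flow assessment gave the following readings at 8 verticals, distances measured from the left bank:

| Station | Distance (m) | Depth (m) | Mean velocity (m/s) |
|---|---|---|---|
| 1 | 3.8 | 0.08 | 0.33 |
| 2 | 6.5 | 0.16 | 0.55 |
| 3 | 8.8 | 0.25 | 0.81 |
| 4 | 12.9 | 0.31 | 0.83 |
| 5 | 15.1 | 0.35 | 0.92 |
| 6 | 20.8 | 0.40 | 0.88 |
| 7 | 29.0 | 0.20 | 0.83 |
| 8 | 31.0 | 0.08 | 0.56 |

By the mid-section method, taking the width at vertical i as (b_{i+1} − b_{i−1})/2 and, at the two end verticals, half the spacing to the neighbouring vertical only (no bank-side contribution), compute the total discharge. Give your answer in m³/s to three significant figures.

w_1 = (6.5 − 3.8)/2 = 1.35 m; q_1 = 0.33 × 0.08 × 1.35 = 0.03564 m³/s
w_2 = (8.8 − 3.8)/2 = 2.5 m; q_2 = 0.55 × 0.16 × 2.5 = 0.2200 m³/s
w_3 = (12.9 − 6.5)/2 = 3.2 m; q_3 = 0.81 × 0.25 × 3.2 = 0.6480 m³/s
w_4 = (15.1 − 8.8)/2 = 3.15 m; q_4 = 0.83 × 0.31 × 3.15 = 0.8105 m³/s
w_5 = (20.8 − 12.9)/2 = 3.95 m; q_5 = 0.92 × 0.35 × 3.95 = 1.272 m³/s
w_6 = (29.0 − 15.1)/2 = 6.95 m; q_6 = 0.88 × 0.40 × 6.95 = 2.446 m³/s
w_7 = (31.0 − 20.8)/2 = 5.1 m; q_7 = 0.83 × 0.20 × 5.1 = 0.8466 m³/s
w_8 = (31.0 − 29.0)/2 = 1 m; q_8 = 0.56 × 0.08 × 1 = 0.04480 m³/s
Q = Σ qᵢ = 6.324 m³/s

6.32 m³/s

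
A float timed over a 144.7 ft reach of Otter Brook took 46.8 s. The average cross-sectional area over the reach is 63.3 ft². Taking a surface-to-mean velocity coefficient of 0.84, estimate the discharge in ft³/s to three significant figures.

164 ft³/s

v_surface = L / t̄ = 144.7 / 46.8 = 3.092 ft/s
v_mean = 0.84 × 3.092 = 2.597 ft/s
Q = A × v_mean = 63.3 × 2.597 = 164.4 ft³/s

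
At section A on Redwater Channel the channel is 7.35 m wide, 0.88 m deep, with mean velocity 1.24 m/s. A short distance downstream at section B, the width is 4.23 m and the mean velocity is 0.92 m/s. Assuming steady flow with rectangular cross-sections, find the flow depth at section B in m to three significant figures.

Q = A₁V₁ = (7.35×0.88) × 1.24 = 8.020 m³/s
d₂ = Q/(b₂ V₂) = 8.020/(4.23×0.92) = 2.061 m

2.06 m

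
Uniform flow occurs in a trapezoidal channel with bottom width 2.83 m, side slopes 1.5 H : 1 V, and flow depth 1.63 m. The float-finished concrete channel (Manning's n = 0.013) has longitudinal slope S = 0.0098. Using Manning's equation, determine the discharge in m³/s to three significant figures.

A = (b + z·y)·y = (2.83 + 1.5×1.63)×1.63 = 8.598 m²
P = b + 2y√(1+z²) = 2.83 + 2×1.63×√(1+1.5²) = 8.707 m
R = A/P = 8.598/8.707 = 0.9875 m
Q = (1/n)·A·R^(2/3)·S^(1/2) = (1/0.013) × 8.598 × 0.9875^(2/3) × 0.0098^(1/2) = 64.93 m³/s

64.9 m³/s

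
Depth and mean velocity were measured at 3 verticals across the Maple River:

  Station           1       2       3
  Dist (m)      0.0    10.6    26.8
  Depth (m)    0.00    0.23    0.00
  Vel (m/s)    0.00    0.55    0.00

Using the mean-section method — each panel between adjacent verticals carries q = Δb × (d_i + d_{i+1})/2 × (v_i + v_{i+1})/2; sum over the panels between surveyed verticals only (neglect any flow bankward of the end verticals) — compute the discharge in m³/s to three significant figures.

0.848 m³/s

Panel 1-2: Δb = 10.6 m, d̄ = (0.00+0.23)/2 = 0.115, v̄ = (0.00+0.55)/2 = 0.275 → q = 10.6×0.115×0.275 = 0.3352 m³/s
Panel 2-3: Δb = 16.2 m, d̄ = (0.23+0.00)/2 = 0.115, v̄ = (0.55+0.00)/2 = 0.275 → q = 16.2×0.115×0.275 = 0.5123 m³/s
Q = Σ q = 0.8476 m³/s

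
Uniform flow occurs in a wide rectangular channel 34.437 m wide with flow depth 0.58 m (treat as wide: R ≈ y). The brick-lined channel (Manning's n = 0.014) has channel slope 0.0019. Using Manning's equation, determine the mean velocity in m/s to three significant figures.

A = b·y = 34.437 × 0.58 = 19.97 m²
Wide channel: R ≈ y = 0.58 m
Q = (1/n)·A·R^(2/3)·S^(1/2) = (1/0.014) × 19.97 × 0.5800^(2/3) × 0.0019^(1/2) = 43.25 m³/s
V = Q/A = 43.25/19.97 = 2.165 m/s

2.17 m/s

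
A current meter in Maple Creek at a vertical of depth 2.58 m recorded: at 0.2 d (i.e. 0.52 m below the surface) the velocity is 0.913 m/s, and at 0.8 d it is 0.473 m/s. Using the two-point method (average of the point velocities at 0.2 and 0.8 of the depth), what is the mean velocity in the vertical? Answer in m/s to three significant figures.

v̄ = (0.913 + 0.473) / 2 = 0.6930 m/s

0.693 m/s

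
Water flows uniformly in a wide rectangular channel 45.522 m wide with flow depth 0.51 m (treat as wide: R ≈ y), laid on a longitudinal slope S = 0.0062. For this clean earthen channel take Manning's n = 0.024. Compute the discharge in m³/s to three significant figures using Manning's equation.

A = b·y = 45.522 × 0.51 = 23.22 m²
Wide channel: R ≈ y = 0.51 m
Q = (1/n)·A·R^(2/3)·S^(1/2) = (1/0.024) × 23.22 × 0.5100^(2/3) × 0.0062^(1/2) = 48.62 m³/s

48.6 m³/s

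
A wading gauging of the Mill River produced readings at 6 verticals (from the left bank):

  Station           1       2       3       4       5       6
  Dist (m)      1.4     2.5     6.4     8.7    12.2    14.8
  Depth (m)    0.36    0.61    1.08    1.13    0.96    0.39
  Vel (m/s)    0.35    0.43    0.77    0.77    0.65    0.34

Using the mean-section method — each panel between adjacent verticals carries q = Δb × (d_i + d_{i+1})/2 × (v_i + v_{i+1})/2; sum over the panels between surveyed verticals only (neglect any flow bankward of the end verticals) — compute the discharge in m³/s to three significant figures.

7.61 m³/s

Panel 1-2: Δb = 1.1 m, d̄ = (0.36+0.61)/2 = 0.485, v̄ = (0.35+0.43)/2 = 0.39 → q = 1.1×0.485×0.39 = 0.2081 m³/s
Panel 2-3: Δb = 3.9 m, d̄ = (0.61+1.08)/2 = 0.845, v̄ = (0.43+0.77)/2 = 0.6 → q = 3.9×0.845×0.6 = 1.977 m³/s
Panel 3-4: Δb = 2.3 m, d̄ = (1.08+1.13)/2 = 1.105, v̄ = (0.77+0.77)/2 = 0.77 → q = 2.3×1.105×0.77 = 1.957 m³/s
Panel 4-5: Δb = 3.5 m, d̄ = (1.13+0.96)/2 = 1.045, v̄ = (0.77+0.65)/2 = 0.71 → q = 3.5×1.045×0.71 = 2.597 m³/s
Panel 5-6: Δb = 2.6 m, d̄ = (0.96+0.39)/2 = 0.675, v̄ = (0.65+0.34)/2 = 0.495 → q = 2.6×0.675×0.495 = 0.8687 m³/s
Q = Σ q = 7.608 m³/s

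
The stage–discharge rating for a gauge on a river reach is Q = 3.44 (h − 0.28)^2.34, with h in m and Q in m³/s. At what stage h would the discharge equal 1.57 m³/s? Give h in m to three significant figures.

h − h₀ = (Q/C)^(1/b) = (1.57/3.44)^(1/2.34) = 0.7152 m
h = 0.28 + 0.7152 = 0.9952 m

0.995 m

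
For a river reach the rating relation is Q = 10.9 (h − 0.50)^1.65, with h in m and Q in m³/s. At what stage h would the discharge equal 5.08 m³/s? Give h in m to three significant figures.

h − h₀ = (Q/C)^(1/b) = (5.08/10.9)^(1/1.65) = 0.6296 m
h = 0.50 + 0.6296 = 1.130 m

1.13 m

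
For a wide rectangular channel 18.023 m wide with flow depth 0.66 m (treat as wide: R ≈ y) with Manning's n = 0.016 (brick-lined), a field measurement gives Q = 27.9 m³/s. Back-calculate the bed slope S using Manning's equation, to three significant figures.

0.00245

A = b·y = 18.023 × 0.66 = 11.90 m²
Wide channel: R ≈ y = 0.66 m
S = (Q·n / (1·A·R^(2/3)))² = (27.9×0.016 / (1×11.90×0.7580))² = 0.002451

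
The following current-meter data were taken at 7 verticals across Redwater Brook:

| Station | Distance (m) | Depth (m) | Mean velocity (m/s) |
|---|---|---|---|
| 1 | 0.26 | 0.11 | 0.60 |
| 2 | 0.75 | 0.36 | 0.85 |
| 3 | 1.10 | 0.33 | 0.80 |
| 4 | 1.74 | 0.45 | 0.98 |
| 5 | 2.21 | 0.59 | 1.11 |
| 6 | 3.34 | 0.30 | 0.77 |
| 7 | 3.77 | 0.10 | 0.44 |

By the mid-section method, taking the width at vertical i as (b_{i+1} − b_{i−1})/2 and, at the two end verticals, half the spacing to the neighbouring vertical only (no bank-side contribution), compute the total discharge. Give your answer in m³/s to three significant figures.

1.23 m³/s

w_1 = (0.75 − 0.26)/2 = 0.245 m; q_1 = 0.60 × 0.11 × 0.245 = 0.01617 m³/s
w_2 = (1.10 − 0.26)/2 = 0.42 m; q_2 = 0.85 × 0.36 × 0.42 = 0.1285 m³/s
w_3 = (1.74 − 0.75)/2 = 0.495 m; q_3 = 0.80 × 0.33 × 0.495 = 0.1307 m³/s
w_4 = (2.21 − 1.10)/2 = 0.555 m; q_4 = 0.98 × 0.45 × 0.555 = 0.2448 m³/s
w_5 = (3.34 − 1.74)/2 = 0.8 m; q_5 = 1.11 × 0.59 × 0.8 = 0.5239 m³/s
w_6 = (3.77 − 2.21)/2 = 0.78 m; q_6 = 0.77 × 0.30 × 0.78 = 0.1802 m³/s
w_7 = (3.77 − 3.34)/2 = 0.215 m; q_7 = 0.44 × 0.10 × 0.215 = 0.009460 m³/s
Q = Σ qᵢ = 1.234 m³/s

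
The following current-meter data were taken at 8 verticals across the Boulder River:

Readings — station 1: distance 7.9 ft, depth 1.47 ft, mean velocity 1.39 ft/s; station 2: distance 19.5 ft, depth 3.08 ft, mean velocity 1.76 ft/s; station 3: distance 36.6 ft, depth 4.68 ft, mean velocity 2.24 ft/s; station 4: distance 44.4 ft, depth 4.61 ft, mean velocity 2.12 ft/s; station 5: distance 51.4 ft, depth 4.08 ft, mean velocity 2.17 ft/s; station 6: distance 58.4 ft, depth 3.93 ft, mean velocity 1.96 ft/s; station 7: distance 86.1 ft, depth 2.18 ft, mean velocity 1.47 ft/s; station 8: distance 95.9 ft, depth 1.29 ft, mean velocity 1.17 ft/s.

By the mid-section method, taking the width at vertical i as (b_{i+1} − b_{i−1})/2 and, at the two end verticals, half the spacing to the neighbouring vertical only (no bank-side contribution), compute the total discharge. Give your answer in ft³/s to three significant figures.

w_1 = (19.5 − 7.9)/2 = 5.8 ft; q_1 = 1.39 × 1.47 × 5.8 = 11.85 ft³/s
w_2 = (36.6 − 7.9)/2 = 14.35 ft; q_2 = 1.76 × 3.08 × 14.35 = 77.79 ft³/s
w_3 = (44.4 − 19.5)/2 = 12.45 ft; q_3 = 2.24 × 4.68 × 12.45 = 130.5 ft³/s
w_4 = (51.4 − 36.6)/2 = 7.4 ft; q_4 = 2.12 × 4.61 × 7.4 = 72.32 ft³/s
w_5 = (58.4 − 44.4)/2 = 7 ft; q_5 = 2.17 × 4.08 × 7 = 61.98 ft³/s
w_6 = (86.1 − 51.4)/2 = 17.35 ft; q_6 = 1.96 × 3.93 × 17.35 = 133.6 ft³/s
w_7 = (95.9 − 58.4)/2 = 18.75 ft; q_7 = 1.47 × 2.18 × 18.75 = 60.09 ft³/s
w_8 = (95.9 − 86.1)/2 = 4.9 ft; q_8 = 1.17 × 1.29 × 4.9 = 7.396 ft³/s
Q = Σ qᵢ = 555.6 ft³/s

556 ft³/s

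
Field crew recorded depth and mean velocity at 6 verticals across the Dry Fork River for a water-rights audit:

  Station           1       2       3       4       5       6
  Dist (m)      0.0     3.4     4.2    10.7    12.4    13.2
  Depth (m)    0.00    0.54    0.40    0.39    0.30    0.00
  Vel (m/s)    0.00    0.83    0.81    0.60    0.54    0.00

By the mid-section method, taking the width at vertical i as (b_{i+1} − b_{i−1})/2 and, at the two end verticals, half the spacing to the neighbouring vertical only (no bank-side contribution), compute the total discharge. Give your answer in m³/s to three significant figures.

3.29 m³/s

w_2 = (4.2 − 0.0)/2 = 2.1 m; q_2 = 0.83 × 0.54 × 2.1 = 0.9412 m³/s
w_3 = (10.7 − 3.4)/2 = 3.65 m; q_3 = 0.81 × 0.40 × 3.65 = 1.183 m³/s
w_4 = (12.4 − 4.2)/2 = 4.1 m; q_4 = 0.60 × 0.39 × 4.1 = 0.9594 m³/s
w_5 = (13.2 − 10.7)/2 = 1.25 m; q_5 = 0.54 × 0.30 × 1.25 = 0.2025 m³/s
Stations 1, 6 contribute zero (depth or velocity is 0).
Q = Σ qᵢ = 3.286 m³/s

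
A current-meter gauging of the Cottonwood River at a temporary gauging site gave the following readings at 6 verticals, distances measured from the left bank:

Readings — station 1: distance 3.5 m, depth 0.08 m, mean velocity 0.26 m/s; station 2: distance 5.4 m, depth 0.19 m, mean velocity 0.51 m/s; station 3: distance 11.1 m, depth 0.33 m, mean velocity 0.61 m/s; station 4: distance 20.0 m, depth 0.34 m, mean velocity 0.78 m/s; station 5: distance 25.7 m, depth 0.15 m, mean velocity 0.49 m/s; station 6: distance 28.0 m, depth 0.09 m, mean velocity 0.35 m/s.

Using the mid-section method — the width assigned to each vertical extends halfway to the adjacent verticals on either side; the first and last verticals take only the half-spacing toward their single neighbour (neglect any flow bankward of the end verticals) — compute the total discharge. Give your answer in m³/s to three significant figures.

4.12 m³/s

w_1 = (5.4 − 3.5)/2 = 0.95 m; q_1 = 0.26 × 0.08 × 0.95 = 0.01976 m³/s
w_2 = (11.1 − 3.5)/2 = 3.8 m; q_2 = 0.51 × 0.19 × 3.8 = 0.3682 m³/s
w_3 = (20.0 − 5.4)/2 = 7.3 m; q_3 = 0.61 × 0.33 × 7.3 = 1.469 m³/s
w_4 = (25.7 − 11.1)/2 = 7.3 m; q_4 = 0.78 × 0.34 × 7.3 = 1.936 m³/s
w_5 = (28.0 − 20.0)/2 = 4 m; q_5 = 0.49 × 0.15 × 4 = 0.2940 m³/s
w_6 = (28.0 − 25.7)/2 = 1.15 m; q_6 = 0.35 × 0.09 × 1.15 = 0.03623 m³/s
Q = Σ qᵢ = 4.124 m³/s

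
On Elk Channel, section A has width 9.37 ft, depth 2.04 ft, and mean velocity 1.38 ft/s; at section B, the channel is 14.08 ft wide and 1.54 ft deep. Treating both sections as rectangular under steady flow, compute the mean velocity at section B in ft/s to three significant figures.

Q = A₁V₁ = (9.37×2.04) × 1.38 = 26.38 ft³/s
A₂ = 14.08 × 1.54 = 21.68 ft²
V₂ = Q/A₂ = 26.38/21.68 = 1.217 ft/s

1.22 ft/s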